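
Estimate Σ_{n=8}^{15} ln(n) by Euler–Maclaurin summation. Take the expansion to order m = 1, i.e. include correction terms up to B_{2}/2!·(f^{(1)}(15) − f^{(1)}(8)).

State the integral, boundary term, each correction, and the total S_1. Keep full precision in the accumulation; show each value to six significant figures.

∫_8^15 ln(x) dx evaluates to 16.9852.
Endpoint term: (f(8) + f(15))/2 = (2.07944 + 2.70805)/2 = 2.39375.
Integral + boundary = 19.3790.
Order-1 term: 1/12 · (0.0666667 − 0.125000) = -0.00486111.

S_1 ≈ 19.3741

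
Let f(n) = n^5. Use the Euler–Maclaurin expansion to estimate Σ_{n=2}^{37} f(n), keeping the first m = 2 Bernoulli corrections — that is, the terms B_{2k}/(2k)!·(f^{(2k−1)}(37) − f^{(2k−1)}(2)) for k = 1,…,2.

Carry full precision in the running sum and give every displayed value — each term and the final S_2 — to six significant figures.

S_2 ≈ 4.63074e+08

∫_2^37 x^5 dx evaluates to 4.27621e+08.
½[f(2) + f(37)] = ½[32.0000 + 6.93440e+07] = 3.46720e+07.
So far: 4.62293e+08.
Correction k=1: B_{2}/2! · (f^{(1)}(37) − f^{(1)}(2)) = 1/12 · (9.37080e+06 − 80.0000) = 780894.
Partial sum through k=1: 4.63074e+08.
Correction k=2: B_{4}/4! · (f^{(3)}(37) − f^{(3)}(2)) = −1/720 · (82140.0 − 240.000) = -113.750.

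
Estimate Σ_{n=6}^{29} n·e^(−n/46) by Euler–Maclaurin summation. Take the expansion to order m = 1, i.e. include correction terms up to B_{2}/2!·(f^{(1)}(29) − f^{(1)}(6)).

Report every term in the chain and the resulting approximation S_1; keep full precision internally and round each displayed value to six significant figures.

S_1 ≈ 273.153

Integral: ∫_6^29 x·e^(−x/46) dx = 262.848.
½[f(6) + f(29)] = ½[5.26628 + 15.4384] = 10.3524.
Integral + boundary = 273.201.
Order-1 term: 1/12 · (0.196742 − 0.763229) = -0.0472073.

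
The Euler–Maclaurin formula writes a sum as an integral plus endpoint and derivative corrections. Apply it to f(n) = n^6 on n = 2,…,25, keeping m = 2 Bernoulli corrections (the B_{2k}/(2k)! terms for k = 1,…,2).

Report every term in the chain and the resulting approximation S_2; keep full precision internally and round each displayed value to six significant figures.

∫_2^25 x^6 dx evaluates to 8.71931e+08.
Endpoint term: (f(2) + f(25))/2 = (64.0000 + 2.44141e+08)/2 = 1.22070e+08.
So far: 9.94001e+08.
Order-1 term: 1/12 · (5.85938e+07 − 192.000) = 4.88280e+06.
After k=1: 9.98884e+08.
Order-2 term: −1/720 · (1.87500e+06 − 960.000) = -2602.83.

S_2 ≈ 9.98881e+08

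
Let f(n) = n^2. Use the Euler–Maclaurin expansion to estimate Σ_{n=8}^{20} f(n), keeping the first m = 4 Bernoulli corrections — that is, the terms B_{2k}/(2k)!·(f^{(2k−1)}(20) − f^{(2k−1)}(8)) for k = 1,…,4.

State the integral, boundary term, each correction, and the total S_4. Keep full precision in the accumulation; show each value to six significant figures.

Integral: ∫_8^20 x^2 dx = 2496.00.
Boundary: ½(f(8) + f(20)) = ½(64.0000 + 400.000) = 232.000.
So far: 2728.00.
Order-1 term: 1/12 · (40.0000 − 16.0000) = 2.00000.
Partial sum through k=1: 2730.00.
Order-2 term: −1/720 · (0.00000 − 0.00000) = 0.00000.
Partial sum through k=2: 2730.00.
Order-3 term: 1/30240 · (0.00000 − 0.00000) = 0.00000.
Partial sum through k=3: 2730.00.
Order-4 term: −1/1209600 · (0.00000 − 0.00000) = 0.00000.

S_4 ≈ 2730.00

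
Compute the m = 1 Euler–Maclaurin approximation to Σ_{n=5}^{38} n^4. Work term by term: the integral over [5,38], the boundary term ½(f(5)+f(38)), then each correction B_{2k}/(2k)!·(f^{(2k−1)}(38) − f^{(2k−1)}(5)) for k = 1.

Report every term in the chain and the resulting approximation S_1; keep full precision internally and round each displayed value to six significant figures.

∫_5^38 x^4 dx evaluates to 1.58464e+07.
½[f(5) + f(38)] = ½[625.000 + 2.08514e+06] = 1.04288e+06.
Integral + boundary = 1.68893e+07.
k=1: B_{2}/(2)! × [f^{(1)}(38) − f^{(1)}(5)] = 1/12 × (219488 − 500.000) = 18249.0.

S_1 ≈ 1.69075e+07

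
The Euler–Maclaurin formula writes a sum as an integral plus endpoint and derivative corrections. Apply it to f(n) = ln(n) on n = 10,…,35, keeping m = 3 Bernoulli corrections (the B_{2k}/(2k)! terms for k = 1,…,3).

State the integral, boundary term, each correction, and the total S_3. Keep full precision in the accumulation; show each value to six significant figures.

Integral: ∫_10^35 ln(x) dx = 76.4113.
Boundary: ½(f(10) + f(35)) = ½(2.30259 + 3.55535) = 2.92897.
Integral + boundary = 79.3403.
Correction k=1: B_{2}/2! · (f^{(1)}(35) − f^{(1)}(10)) = 1/12 · (0.0285714 − 0.100000) = -0.00595238.
Partial sum through k=1: 79.3343.
Correction k=2: B_{4}/4! · (f^{(3)}(35) − f^{(3)}(10)) = −1/720 · (4.66472e-05 − 0.00200000) = 2.71299e-06.
Partial sum through k=2: 79.3343.
Correction k=3: B_{6}/6! · (f^{(5)}(35) − f^{(5)}(10)) = 1/30240 · (4.56952e-07 − 0.000240000) = -7.92140e-09.

S_3 ≈ 79.3343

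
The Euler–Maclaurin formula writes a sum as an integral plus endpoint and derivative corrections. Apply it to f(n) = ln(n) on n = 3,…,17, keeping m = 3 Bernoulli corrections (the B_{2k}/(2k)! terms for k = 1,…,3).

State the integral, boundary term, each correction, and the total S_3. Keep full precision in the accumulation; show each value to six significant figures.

S_3 ≈ 32.8119

Integral: ∫_3^17 ln(x) dx = 30.8688.
Boundary: ½(f(3) + f(17)) = ½(1.09861 + 2.83321) = 1.96591.
Integral + boundary = 32.8347.
Order-1 term: 1/12 · (0.0588235 − 0.333333) = -0.0228758.
Running total after k=1: 32.8118.
Order-2 term: −1/720 · (0.000407083 − 0.0740741) = 0.000102315.
Running total after k=2: 32.8119.
Order-3 term: 1/30240 · (1.69031e-05 − 0.0987654) = -3.26549e-06.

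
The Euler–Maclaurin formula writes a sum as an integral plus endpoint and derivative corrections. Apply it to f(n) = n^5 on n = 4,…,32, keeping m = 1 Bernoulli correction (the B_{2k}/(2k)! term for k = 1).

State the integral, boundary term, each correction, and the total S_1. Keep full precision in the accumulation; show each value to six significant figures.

Integral: ∫_4^32 x^5 dx = 1.78956e+08.
½[f(4) + f(32)] = ½[1024.00 + 3.35544e+07] = 1.67777e+07.
Running total after boundary: 1.95734e+08.
k=1: B_{2}/(2)! × [f^{(1)}(32) − f^{(1)}(4)] = 1/12 × (5.24288e+06 − 1280.00) = 436800.

S_1 ≈ 1.96171e+08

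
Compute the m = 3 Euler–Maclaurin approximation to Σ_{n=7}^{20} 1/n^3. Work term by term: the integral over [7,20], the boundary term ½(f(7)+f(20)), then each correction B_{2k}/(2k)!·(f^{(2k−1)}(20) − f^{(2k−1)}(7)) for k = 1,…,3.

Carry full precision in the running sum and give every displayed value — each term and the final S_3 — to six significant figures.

The integral term ∫_7^20 1/x^3 dx = 0.00895408.
½[f(7) + f(20)] = ½[0.00291545 + 0.000125000] = 0.00152023.
Running total after boundary: 0.0104743.
k=1: B_{2}/(2)! × [f^{(1)}(20) − f^{(1)}(7)] = 1/12 × (-1.87500e-05 − (-0.00124948)) = 0.000102561.
After k=1: 0.0105769.
k=2: B_{4}/(4)! × [f^{(3)}(20) − f^{(3)}(7)] = −1/720 × (-9.37500e-07 − (-0.000509992)) = -7.07020e-07.
After k=2: 0.0105762.
k=3: B_{6}/(6)! × [f^{(5)}(20) − f^{(5)}(7)] = 1/30240 × (-9.84375e-08 − (-0.000437136)) = 1.44523e-08.

S_3 ≈ 0.0105762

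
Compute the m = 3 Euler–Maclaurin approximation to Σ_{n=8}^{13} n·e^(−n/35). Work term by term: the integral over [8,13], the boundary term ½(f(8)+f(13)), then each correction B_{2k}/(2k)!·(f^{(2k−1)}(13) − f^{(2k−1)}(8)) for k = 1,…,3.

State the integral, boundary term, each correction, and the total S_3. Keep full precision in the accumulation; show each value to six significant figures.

S_3 ≈ 46.3565

Integral: ∫_8^13 x·e^(−x/35) dx = 38.7054.
½[f(8) + f(13)] = ½[6.36536 + 8.96673] = 7.66604.
So far: 46.3715.
k=1: B_{2}/(2)! × [f^{(1)}(13) − f^{(1)}(8)] = 1/12 × (0.433556 − 0.613802) = -0.0150205.
Running total after k=1: 46.3565.
k=2: B_{4}/(4)! × [f^{(3)}(13) − f^{(3)}(8)] = −1/720 × (0.00148004 − 0.00180012) = 4.44545e-07.
Running total after k=2: 46.3565.
k=3: B_{6}/(6)! × [f^{(5)}(13) − f^{(5)}(8)] = 1/30240 × (2.12748e-06 − 2.52993e-06) = -1.33086e-11.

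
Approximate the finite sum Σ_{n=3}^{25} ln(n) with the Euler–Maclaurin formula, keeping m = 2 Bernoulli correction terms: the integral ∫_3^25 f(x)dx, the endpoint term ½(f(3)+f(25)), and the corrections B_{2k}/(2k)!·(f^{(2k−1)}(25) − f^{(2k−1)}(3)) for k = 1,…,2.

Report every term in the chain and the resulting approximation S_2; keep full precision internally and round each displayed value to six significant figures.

S_2 ≈ 57.3105

The integral term ∫_3^25 ln(x) dx = 55.1761.
½[f(3) + f(25)] = ½[1.09861 + 3.21888] = 2.15874.
So far: 57.3348.
Order-1 term: 1/12 · (0.0400000 − 0.333333) = -0.0244444.
Partial sum through k=1: 57.3104.
Order-2 term: −1/720 · (0.000128000 − 0.0740741) = 0.000102703.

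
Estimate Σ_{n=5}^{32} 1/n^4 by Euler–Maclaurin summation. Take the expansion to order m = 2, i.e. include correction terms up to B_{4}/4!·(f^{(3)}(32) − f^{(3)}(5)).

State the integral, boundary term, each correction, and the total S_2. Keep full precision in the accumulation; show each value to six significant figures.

S_2 ≈ 0.00356149

The integral term ∫_5^32 1/x^4 dx = 0.00265649.
½[f(5) + f(32)] = ½[0.00160000 + 9.53674e-07] = 0.000800477.
Integral + boundary = 0.00345697.
k=1: B_{2}/(2)! × [f^{(1)}(32) − f^{(1)}(5)] = 1/12 × (-1.19209e-07 − (-0.00128000)) = 0.000106657.
Partial sum through k=1: 0.00356363.
k=2: B_{4}/(4)! × [f^{(3)}(32) − f^{(3)}(5)] = −1/720 × (-3.49246e-09 − (-0.00153600)) = -2.13333e-06.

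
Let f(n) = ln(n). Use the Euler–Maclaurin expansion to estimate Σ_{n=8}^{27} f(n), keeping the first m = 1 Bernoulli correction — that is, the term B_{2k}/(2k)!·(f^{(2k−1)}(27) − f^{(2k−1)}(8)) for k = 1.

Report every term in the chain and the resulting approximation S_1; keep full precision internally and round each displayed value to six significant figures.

Integral: ∫_8^27 ln(x) dx = 53.3521.
Endpoint term: (f(8) + f(27))/2 = (2.07944 + 3.29584)/2 = 2.68764.
So far: 56.0397.
Correction k=1: B_{2}/2! · (f^{(1)}(27) − f^{(1)}(8)) = 1/12 · (0.0370370 − 0.125000) = -0.00733025.

S_1 ≈ 56.0324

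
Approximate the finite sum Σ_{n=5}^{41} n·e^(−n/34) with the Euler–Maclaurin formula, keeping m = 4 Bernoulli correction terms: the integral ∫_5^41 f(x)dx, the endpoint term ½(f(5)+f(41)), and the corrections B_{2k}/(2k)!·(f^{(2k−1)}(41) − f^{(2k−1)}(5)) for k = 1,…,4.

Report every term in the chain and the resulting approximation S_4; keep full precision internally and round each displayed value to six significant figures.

Integral: ∫_5^41 x·e^(−x/34) dx = 381.120.
½[f(5) + f(41)] = ½[4.31622 + 12.2765] = 8.29638.
So far: 389.416.
k=1: B_{2}/(2)! × [f^{(1)}(41) − f^{(1)}(5)] = 1/12 × (-0.0616469 − 0.736296) = -0.0664952.
Running total after k=1: 389.350.
k=2: B_{4}/(4)! × [f^{(3)}(41) − f^{(3)}(5)] = −1/720 × (0.000464713 − 0.00213043) = 2.31350e-06.
Running total after k=2: 389.350.
k=3: B_{6}/(6)! × [f^{(5)}(41) − f^{(5)}(5)] = 1/30240 × (8.50133e-07 − 3.13489e-06) = -7.55542e-11.
Running total after k=3: 389.350.
k=4: B_{8}/(8)! × [f^{(7)}(41) − f^{(7)}(5)] = −1/1209600 × (1.12307e-09 − 3.82945e-09) = 2.23742e-15.

S_4 ≈ 389.350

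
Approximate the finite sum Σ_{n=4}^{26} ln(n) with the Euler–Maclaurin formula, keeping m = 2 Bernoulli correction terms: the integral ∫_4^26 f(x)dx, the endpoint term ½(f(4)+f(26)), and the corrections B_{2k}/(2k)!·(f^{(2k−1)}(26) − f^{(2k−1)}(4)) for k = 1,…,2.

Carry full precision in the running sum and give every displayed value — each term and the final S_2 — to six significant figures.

S_2 ≈ 59.4699

Integral: ∫_4^26 ln(x) dx = 57.1653.
Boundary: ½(f(4) + f(26)) = ½(1.38629 + 3.25810) = 2.32220.
Integral + boundary = 59.4875.
Correction k=1: B_{2}/2! · (f^{(1)}(26) − f^{(1)}(4)) = 1/12 · (0.0384615 − 0.250000) = -0.0176282.
Partial sum through k=1: 59.4699.
Correction k=2: B_{4}/4! · (f^{(3)}(26) − f^{(3)}(4)) = −1/720 · (0.000113792 − 0.0312500) = 4.32447e-05.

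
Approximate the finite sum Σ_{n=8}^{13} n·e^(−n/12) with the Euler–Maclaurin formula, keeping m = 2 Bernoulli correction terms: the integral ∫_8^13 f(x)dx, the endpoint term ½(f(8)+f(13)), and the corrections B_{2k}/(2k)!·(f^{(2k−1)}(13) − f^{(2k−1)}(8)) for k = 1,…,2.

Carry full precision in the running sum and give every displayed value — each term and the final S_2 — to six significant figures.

The integral term ∫_8^13 x·e^(−x/12) dx = 21.6805.
½[f(8) + f(13)] = ½[4.10734 + 4.40005] = 4.25369.
Running total after boundary: 25.9342.
Order-1 term: 1/12 · (-0.0282055 − 0.171139) = -0.0166120.
Running total after k=1: 25.9176.
Order-2 term: −1/720 · (0.00450504 − 0.00831926) = 5.29753e-06.

S_2 ≈ 25.9176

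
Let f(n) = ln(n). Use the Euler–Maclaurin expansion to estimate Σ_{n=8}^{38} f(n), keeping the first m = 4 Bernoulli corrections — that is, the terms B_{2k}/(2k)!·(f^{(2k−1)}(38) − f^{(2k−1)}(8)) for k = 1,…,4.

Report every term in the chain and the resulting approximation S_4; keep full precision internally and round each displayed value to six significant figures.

Integral: ∫_8^38 ln(x) dx = 91.5927.
Endpoint term: (f(8) + f(38))/2 = (2.07944 + 3.63759)/2 = 2.85851.
Running total after boundary: 94.4513.
Order-1 term: 1/12 · (0.0263158 − 0.125000) = -0.00822368.
After k=1: 94.4430.
Order-2 term: −1/720 · (3.64485e-05 − 0.00390625) = 5.37472e-06.
After k=2: 94.4430.
Order-3 term: 1/30240 · (3.02896e-07 − 0.000732422) = -2.42103e-08.
After k=3: 94.4430.
Order-4 term: −1/1209600 · (6.29285e-09 − 0.000343323) = 2.83826e-10.

S_4 ≈ 94.4430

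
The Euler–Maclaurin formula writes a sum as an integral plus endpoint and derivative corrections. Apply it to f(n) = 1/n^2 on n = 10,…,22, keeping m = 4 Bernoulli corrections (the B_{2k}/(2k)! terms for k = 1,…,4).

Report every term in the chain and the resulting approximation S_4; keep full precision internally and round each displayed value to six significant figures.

S_4 ≈ 0.0607292

∫_10^22 1/x^2 dx evaluates to 0.0545455.
Endpoint term: (f(10) + f(22))/2 = (0.0100000 + 0.00206612)/2 = 0.00603306.
Integral + boundary = 0.0605785.
Order-1 term: 1/12 · (-0.000187829 − (-0.00200000)) = 0.000151014.
Running total after k=1: 0.0607295.
Order-2 term: −1/720 · (-4.65691e-06 − (-0.000240000)) = -3.26865e-07.
Running total after k=2: 0.0607292.
Order-3 term: 1/30240 · (-2.88651e-07 − (-7.20000e-05)) = 2.37141e-09.
Running total after k=3: 0.0607292.
Order-4 term: −1/1209600 · (-3.33977e-08 − (-4.03200e-05)) = -3.33057e-11.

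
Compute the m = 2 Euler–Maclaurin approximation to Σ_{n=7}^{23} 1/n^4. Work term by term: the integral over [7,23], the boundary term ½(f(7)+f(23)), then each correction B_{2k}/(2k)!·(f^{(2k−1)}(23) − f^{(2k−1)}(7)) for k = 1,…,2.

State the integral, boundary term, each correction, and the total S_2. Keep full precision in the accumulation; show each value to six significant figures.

Integral: ∫_7^23 1/x^4 dx = 0.000944421.
½[f(7) + f(23)] = ½[0.000416493 + 3.57346e-06] = 0.000210033.
Integral + boundary = 0.00115445.
k=1: B_{2}/(2)! × [f^{(1)}(23) − f^{(1)}(7)] = 1/12 × (-6.21471e-07 − (-0.000237996)) = 1.97812e-05.
Running total after k=1: 0.00117424.
k=2: B_{4}/(4)! × [f^{(3)}(23) − f^{(3)}(7)] = −1/720 × (-3.52441e-08 − (-0.000145712)) = -2.02329e-07.

S_2 ≈ 0.00117403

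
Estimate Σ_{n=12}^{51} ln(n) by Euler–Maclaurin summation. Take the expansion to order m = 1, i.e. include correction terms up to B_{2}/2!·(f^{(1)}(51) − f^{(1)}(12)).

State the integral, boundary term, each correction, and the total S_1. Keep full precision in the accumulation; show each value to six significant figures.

S_1 ≈ 134.907

∫_12^51 ln(x) dx evaluates to 131.704.
½[f(12) + f(51)] = ½[2.48491 + 3.93183] = 3.20837.
Integral + boundary = 134.913.
k=1: B_{2}/(2)! × [f^{(1)}(51) − f^{(1)}(12)] = 1/12 × (0.0196078 − 0.0833333) = -0.00531046.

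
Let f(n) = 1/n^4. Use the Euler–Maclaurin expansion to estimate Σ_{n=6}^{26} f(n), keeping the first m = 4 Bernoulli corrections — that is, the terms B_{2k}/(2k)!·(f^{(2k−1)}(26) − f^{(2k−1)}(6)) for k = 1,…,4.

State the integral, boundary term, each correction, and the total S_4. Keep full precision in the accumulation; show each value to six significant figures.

S_4 ≈ 0.00195341

Integral: ∫_6^26 1/x^4 dx = 0.00152424.
Boundary: ½(f(6) + f(26)) = ½(0.000771605 + 2.18830e-06) = 0.000386897.
Integral + boundary = 0.00191114.
Order-1 term: 1/12 · (-3.36661e-07 − (-0.000514403)) = 4.28389e-05.
Running total after k=1: 0.00195398.
Order-2 term: −1/720 · (-1.49406e-08 − (-0.000428669)) = -5.95353e-07.
Running total after k=2: 0.00195338.
Order-3 term: 1/30240 · (-1.23768e-09 − (-0.000666819)) = 2.20509e-08.
Running total after k=3: 0.00195341.
Order-4 term: −1/1209600 · (-1.64780e-10 − (-0.00166705)) = -1.37818e-09.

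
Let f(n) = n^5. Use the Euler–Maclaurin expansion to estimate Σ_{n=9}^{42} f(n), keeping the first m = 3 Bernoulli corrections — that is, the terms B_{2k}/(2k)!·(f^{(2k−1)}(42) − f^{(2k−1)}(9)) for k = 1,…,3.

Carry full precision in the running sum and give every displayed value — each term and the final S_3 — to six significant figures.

The integral term ∫_9^42 x^5 dx = 9.14750e+08.
Boundary: ½(f(9) + f(42)) = ½(59049.0 + 1.30691e+08) = 6.53751e+07.
Integral + boundary = 9.80125e+08.
Order-1 term: 1/12 · (1.55585e+07 − 32805.0) = 1.29381e+06.
After k=1: 9.81419e+08.
Order-2 term: −1/720 · (105840 − 4860.00) = -140.250.
After k=2: 9.81419e+08.
Order-3 term: 1/30240 · (120.000 − 120.000) = 0.00000.

S_3 ≈ 9.81419e+08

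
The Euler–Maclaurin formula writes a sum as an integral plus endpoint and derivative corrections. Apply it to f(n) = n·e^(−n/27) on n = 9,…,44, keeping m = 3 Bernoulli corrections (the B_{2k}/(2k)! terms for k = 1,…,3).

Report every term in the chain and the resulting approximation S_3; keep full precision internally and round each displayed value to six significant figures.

S_3 ≈ 328.219

Integral: ∫_9^44 x·e^(−x/27) dx = 320.732.
Boundary: ½(f(9) + f(44)) = ½(6.44878 + 8.62409) = 7.53644.
Running total after boundary: 328.269.
k=1: B_{2}/(2)! × [f^{(1)}(44) − f^{(1)}(9)] = 1/12 × (-0.123409 − 0.477688) = -0.0500914.
After k=1: 328.219.
k=2: B_{4}/(4)! × [f^{(3)}(44) − f^{(3)}(9)] = −1/720 × (0.000368444 − 0.00262106) = 3.12863e-06.
After k=2: 328.219.
k=3: B_{6}/(6)! × [f^{(5)}(44) − f^{(5)}(9)] = 1/30240 × (1.24304e-06 − 6.29197e-06) = -1.66962e-10.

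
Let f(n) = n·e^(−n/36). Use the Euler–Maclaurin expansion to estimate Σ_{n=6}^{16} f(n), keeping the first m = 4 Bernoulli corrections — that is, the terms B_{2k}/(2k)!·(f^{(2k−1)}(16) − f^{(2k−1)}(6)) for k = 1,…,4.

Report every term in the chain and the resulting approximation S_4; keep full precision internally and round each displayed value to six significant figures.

S_4 ≈ 87.2305

The integral term ∫_6^16 x·e^(−x/36) dx = 79.5907.
Boundary: ½(f(6) + f(16)) = ½(5.07889 + 10.2589) = 7.66889.
So far: 87.2596.
k=1: B_{2}/(2)! × [f^{(1)}(16) − f^{(1)}(6)] = 1/12 × (0.356211 − 0.705401) = -0.0290992.
Partial sum through k=1: 87.2305.
k=2: B_{4}/(4)! × [f^{(3)}(16) − f^{(3)}(6)] = −1/720 × (0.00126433 − 0.00185059) = 8.14250e-07.
Partial sum through k=2: 87.2305.
k=3: B_{6}/(6)! × [f^{(5)}(16) − f^{(5)}(6)] = 1/30240 × (1.73905e-06 − 2.43587e-06) = -2.30431e-11.
Partial sum through k=3: 87.2305.
k=4: B_{8}/(8)! × [f^{(7)}(16) − f^{(7)}(6)] = −1/1209600 × (1.93097e-09 − 2.65727e-09) = 6.00447e-16.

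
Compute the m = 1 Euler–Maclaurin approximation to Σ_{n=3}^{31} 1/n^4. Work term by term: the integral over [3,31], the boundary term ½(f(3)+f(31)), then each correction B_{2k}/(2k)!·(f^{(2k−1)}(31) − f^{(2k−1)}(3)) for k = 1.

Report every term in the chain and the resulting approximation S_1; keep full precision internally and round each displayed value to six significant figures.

The integral term ∫_3^31 1/x^4 dx = 0.0123345.
½[f(3) + f(31)] = ½[0.0123457 + 1.08281e-06] = 0.00617338.
Integral + boundary = 0.0185079.
Correction k=1: B_{2}/2! · (f^{(1)}(31) − f^{(1)}(3)) = 1/12 · (-1.39718e-07 − (-0.0164609)) = 0.00137173.

S_1 ≈ 0.0198796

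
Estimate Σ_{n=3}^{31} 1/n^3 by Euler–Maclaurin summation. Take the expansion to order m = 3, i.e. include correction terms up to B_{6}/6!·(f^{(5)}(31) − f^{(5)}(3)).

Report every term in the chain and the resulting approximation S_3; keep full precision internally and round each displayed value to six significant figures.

S_3 ≈ 0.0765551

∫_3^31 1/x^3 dx evaluates to 0.0550353.
½[f(3) + f(31)] = ½[0.0370370 + 3.35672e-05] = 0.0185353.
So far: 0.0735706.
k=1: B_{2}/(2)! × [f^{(1)}(31) − f^{(1)}(3)] = 1/12 × (-3.24844e-06 − (-0.0370370)) = 0.00308615.
Partial sum through k=1: 0.0766567.
k=2: B_{4}/(4)! × [f^{(3)}(31) − f^{(3)}(3)] = −1/720 × (-6.76054e-08 − (-0.0823045)) = -0.000114312.
Partial sum through k=2: 0.0765424.
k=3: B_{6}/(6)! × [f^{(5)}(31) − f^{(5)}(3)] = 1/30240 × (-2.95466e-09 − (-0.384088)) = 1.27013e-05.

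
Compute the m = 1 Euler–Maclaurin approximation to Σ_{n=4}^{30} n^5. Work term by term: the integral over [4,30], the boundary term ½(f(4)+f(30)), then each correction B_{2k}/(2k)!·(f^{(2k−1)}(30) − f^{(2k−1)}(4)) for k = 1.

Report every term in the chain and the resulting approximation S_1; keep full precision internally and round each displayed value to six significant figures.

S_1 ≈ 1.33987e+08

Integral: ∫_4^30 x^5 dx = 1.21499e+08.
½[f(4) + f(30)] = ½[1024.00 + 2.43000e+07] = 1.21505e+07.
Integral + boundary = 1.33650e+08.
Order-1 term: 1/12 · (4.05000e+06 − 1280.00) = 337393.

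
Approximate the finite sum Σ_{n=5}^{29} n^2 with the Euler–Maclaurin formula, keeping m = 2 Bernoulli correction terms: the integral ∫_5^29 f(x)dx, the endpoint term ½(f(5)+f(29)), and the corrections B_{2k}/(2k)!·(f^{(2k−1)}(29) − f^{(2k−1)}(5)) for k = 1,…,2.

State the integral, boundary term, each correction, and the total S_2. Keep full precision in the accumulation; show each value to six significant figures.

S_2 ≈ 8525.00

Integral: ∫_5^29 x^2 dx = 8088.00.
Endpoint term: (f(5) + f(29))/2 = (25.0000 + 841.000)/2 = 433.000.
Integral + boundary = 8521.00.
Order-1 term: 1/12 · (58.0000 − 10.0000) = 4.00000.
Running total after k=1: 8525.00.
Order-2 term: −1/720 · (0.00000 − 0.00000) = 0.00000.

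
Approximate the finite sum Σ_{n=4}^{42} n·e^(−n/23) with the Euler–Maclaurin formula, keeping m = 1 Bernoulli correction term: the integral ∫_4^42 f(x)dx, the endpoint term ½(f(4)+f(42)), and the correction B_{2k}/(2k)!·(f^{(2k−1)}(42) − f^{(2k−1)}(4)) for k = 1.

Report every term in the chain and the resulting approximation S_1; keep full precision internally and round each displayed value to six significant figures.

The integral term ∫_4^42 x·e^(−x/23) dx = 281.111.
Endpoint term: (f(4) + f(42))/2 = (3.36148 + 6.76379)/2 = 5.06263.
So far: 286.174.
Order-1 term: 1/12 · (-0.133035 − 0.694219) = -0.0689378.

S_1 ≈ 286.105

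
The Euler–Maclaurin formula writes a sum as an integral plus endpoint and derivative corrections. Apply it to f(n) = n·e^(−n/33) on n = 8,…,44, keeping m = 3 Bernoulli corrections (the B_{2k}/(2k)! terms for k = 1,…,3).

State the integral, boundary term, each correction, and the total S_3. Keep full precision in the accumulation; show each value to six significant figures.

S_3 ≈ 400.811

Integral: ∫_8^44 x·e^(−x/33) dx = 391.930.
½[f(8) + f(44)] = ½[6.27779 + 11.5983] = 8.93803.
So far: 400.868.
Correction k=1: B_{2}/2! · (f^{(1)}(44) − f^{(1)}(8)) = 1/12 · (-0.0878657 − 0.594487) = -0.0568627.
Running total after k=1: 400.811.
Correction k=2: B_{4}/4! · (f^{(3)}(44) − f^{(3)}(8)) = −1/720 · (0.000403424 − 0.00198708) = 2.19953e-06.
Running total after k=2: 400.811.
Correction k=3: B_{6}/6! · (f^{(5)}(44) − f^{(5)}(8)) = 1/30240 · (8.14998e-07 − 3.14808e-06) = -7.71524e-11.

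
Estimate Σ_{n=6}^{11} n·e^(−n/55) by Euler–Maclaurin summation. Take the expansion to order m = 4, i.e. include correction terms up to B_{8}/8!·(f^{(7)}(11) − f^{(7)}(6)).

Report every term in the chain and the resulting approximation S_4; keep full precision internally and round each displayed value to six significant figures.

∫_6^11 x·e^(−x/55) dx evaluates to 36.2644.
½[f(6) + f(11)] = ½[5.37989 + 9.00604] = 7.19297.
Integral + boundary = 43.4574.
Correction k=1: B_{2}/2! · (f^{(1)}(11) − f^{(1)}(6)) = 1/12 · (0.654985 − 0.798833) = -0.0119873.
Partial sum through k=1: 43.4454.
Correction k=2: B_{4}/4! · (f^{(3)}(11) − f^{(3)}(6)) = −1/720 · (0.000757833 − 0.000856903) = 1.37596e-07.
Partial sum through k=2: 43.4454.
Correction k=3: B_{6}/6! · (f^{(5)}(11) − f^{(5)}(6)) = 1/30240 · (4.29469e-07 − 4.79249e-07) = -1.64617e-12.
Partial sum through k=3: 43.4454.
Correction k=4: B_{8}/8! · (f^{(7)}(11) − f^{(7)}(6)) = −1/1209600 · (2.01129e-10 − 2.23215e-10) = 1.82590e-17.

S_4 ≈ 43.4454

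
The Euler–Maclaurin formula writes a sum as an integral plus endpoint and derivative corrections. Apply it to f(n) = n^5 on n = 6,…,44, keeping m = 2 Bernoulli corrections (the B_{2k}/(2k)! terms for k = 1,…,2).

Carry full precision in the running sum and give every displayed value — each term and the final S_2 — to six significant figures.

S_2 ≈ 1.29340e+09

∫_6^44 x^5 dx evaluates to 1.20938e+09.
Endpoint term: (f(6) + f(44))/2 = (7776.00 + 1.64916e+08)/2 = 8.24620e+07.
Running total after boundary: 1.29184e+09.
Order-1 term: 1/12 · (1.87405e+07 − 6480.00) = 1.56117e+06.
After k=1: 1.29340e+09.
Order-2 term: −1/720 · (116160 − 2160.00) = -158.333.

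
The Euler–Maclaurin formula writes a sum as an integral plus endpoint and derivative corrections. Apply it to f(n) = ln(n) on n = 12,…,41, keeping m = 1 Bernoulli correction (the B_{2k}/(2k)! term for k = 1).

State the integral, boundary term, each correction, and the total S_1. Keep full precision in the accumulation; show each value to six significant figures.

S_1 ≈ 96.5319

∫_12^41 ln(x) dx evaluates to 93.4376.
Boundary: ½(f(12) + f(41)) = ½(2.48491 + 3.71357) = 3.09924.
Integral + boundary = 96.5368.
k=1: B_{2}/(2)! × [f^{(1)}(41) − f^{(1)}(12)] = 1/12 × (0.0243902 − 0.0833333) = -0.00491192.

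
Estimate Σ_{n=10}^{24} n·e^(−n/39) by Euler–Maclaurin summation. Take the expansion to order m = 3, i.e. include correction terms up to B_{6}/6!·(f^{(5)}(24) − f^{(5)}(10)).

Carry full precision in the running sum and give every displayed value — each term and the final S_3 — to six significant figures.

Integral: ∫_10^24 x·e^(−x/39) dx = 150.935.
Boundary: ½(f(10) + f(24)) = ½(7.73824 + 12.9704) = 10.3543.
So far: 161.289.
k=1: B_{2}/(2)! × [f^{(1)}(24) − f^{(1)}(10)] = 1/12 × (0.207859 − 0.575408) = -0.0306291.
After k=1: 161.258.
k=2: B_{4}/(4)! × [f^{(3)}(24) − f^{(3)}(10)] = −1/720 × (0.000847288 − 0.00139583) = 7.61863e-07.
After k=2: 161.258.
k=3: B_{6}/(6)! × [f^{(5)}(24) − f^{(5)}(10)] = 1/30240 × (1.02427e-06 − 1.58669e-06) = -1.85984e-11.

S_3 ≈ 161.258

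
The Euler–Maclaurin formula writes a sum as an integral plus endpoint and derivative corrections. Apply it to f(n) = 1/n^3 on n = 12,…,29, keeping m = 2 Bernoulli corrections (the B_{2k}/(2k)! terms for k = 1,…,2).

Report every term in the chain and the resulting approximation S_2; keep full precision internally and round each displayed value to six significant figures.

∫_12^29 1/x^3 dx evaluates to 0.00287769.
½[f(12) + f(29)] = ½[0.000578704 + 4.10021e-05] = 0.000309853.
So far: 0.00318754.
Order-1 term: 1/12 · (-4.24160e-06 − (-0.000144676)) = 1.17029e-05.
Partial sum through k=1: 0.00319925.
Order-2 term: −1/720 · (-1.00870e-07 − (-2.00939e-05)) = -2.77681e-08.

S_2 ≈ 0.00319922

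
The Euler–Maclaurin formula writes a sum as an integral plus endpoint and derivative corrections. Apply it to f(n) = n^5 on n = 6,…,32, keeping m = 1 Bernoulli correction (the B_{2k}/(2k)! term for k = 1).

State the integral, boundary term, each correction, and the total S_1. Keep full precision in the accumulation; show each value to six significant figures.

S_1 ≈ 1.96167e+08

The integral term ∫_6^32 x^5 dx = 1.78949e+08.
Boundary: ½(f(6) + f(32)) = ½(7776.00 + 3.35544e+07) = 1.67811e+07.
Integral + boundary = 1.95730e+08.
k=1: B_{2}/(2)! × [f^{(1)}(32) − f^{(1)}(6)] = 1/12 × (5.24288e+06 − 6480.00) = 436367.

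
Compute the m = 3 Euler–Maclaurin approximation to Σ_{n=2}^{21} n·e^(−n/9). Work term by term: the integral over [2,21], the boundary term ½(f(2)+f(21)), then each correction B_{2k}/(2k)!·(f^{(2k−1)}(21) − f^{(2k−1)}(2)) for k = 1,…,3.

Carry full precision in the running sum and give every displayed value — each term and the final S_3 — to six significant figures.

S_3 ≈ 54.8469

Integral: ∫_2^21 x·e^(−x/9) dx = 53.0906.
½[f(2) + f(21)] = ½[1.60147 + 2.03641] = 1.81894.
So far: 54.9095.
Order-1 term: 1/12 · (-0.129296 − 0.622796) = -0.0626743.
Partial sum through k=1: 54.8468.
Order-2 term: −1/720 · (0.000798123 − 0.0274601) = 3.70306e-05.
Partial sum through k=2: 54.8469.
Order-3 term: 1/30240 · (3.94135e-05 − 0.000583104) = -1.79792e-08.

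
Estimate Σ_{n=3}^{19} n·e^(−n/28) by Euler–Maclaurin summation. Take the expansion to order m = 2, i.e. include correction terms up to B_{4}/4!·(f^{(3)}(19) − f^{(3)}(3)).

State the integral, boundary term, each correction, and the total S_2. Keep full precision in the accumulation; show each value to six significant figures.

S_2 ≈ 118.262

Integral: ∫_3^19 x·e^(−x/28) dx = 112.148.
Boundary: ½(f(3) + f(19)) = ½(2.69519 + 9.63948) = 6.16734.
So far: 118.315.
Order-1 term: 1/12 · (0.163074 − 0.802140) = -0.0532555.
Partial sum through k=1: 118.262.
Order-2 term: −1/720 · (0.00150224 − 0.00331497) = 2.51768e-06.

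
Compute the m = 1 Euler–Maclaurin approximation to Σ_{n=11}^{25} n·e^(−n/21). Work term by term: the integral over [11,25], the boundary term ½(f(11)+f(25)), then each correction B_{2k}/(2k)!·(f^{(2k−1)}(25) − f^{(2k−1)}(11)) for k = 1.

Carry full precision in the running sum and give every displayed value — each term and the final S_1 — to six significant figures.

The integral term ∫_11^25 x·e^(−x/21) dx = 104.261.
½[f(11) + f(25)] = ½[6.51486 + 7.60191] = 7.05839.
Running total after boundary: 111.319.
Correction k=1: B_{2}/2! · (f^{(1)}(25) − f^{(1)}(11)) = 1/12 · (-0.0579193 − 0.282029) = -0.0283290.

S_1 ≈ 111.291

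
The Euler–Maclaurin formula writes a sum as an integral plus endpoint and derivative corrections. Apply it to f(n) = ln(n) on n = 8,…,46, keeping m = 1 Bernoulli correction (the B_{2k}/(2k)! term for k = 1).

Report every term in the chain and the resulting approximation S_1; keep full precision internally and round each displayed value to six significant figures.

S_1 ≈ 124.427

Integral: ∫_8^46 ln(x) dx = 121.482.
Endpoint term: (f(8) + f(46))/2 = (2.07944 + 3.82864)/2 = 2.95404.
Integral + boundary = 124.436.
Correction k=1: B_{2}/2! · (f^{(1)}(46) − f^{(1)}(8)) = 1/12 · (0.0217391 − 0.125000) = -0.00860507.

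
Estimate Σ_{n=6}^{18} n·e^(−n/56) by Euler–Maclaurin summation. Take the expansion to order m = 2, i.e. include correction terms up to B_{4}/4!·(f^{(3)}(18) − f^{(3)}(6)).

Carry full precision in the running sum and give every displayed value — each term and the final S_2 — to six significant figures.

S_2 ≈ 123.565

The integral term ∫_6^18 x·e^(−x/56) dx = 114.370.
Endpoint term: (f(6) + f(18))/2 = (5.39038 + 13.0520)/2 = 9.22120.
Running total after boundary: 123.591.
Correction k=1: B_{2}/2! · (f^{(1)}(18) − f^{(1)}(6)) = 1/12 · (0.492041 − 0.802140) = -0.0258417.
Running total after k=1: 123.565.
Correction k=2: B_{4}/4! · (f^{(3)}(18) − f^{(3)}(6)) = −1/720 · (0.000619345 − 0.000828742) = 2.90829e-07.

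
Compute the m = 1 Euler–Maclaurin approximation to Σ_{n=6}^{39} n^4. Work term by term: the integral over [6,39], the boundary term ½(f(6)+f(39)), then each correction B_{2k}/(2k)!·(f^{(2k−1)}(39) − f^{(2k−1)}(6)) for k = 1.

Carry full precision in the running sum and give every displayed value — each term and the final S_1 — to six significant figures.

S_1 ≈ 1.92204e+07

The integral term ∫_6^39 x^4 dx = 1.80433e+07.
½[f(6) + f(39)] = ½[1296.00 + 2.31344e+06] = 1.15737e+06.
Running total after boundary: 1.92007e+07.
Order-1 term: 1/12 · (237276 − 864.000) = 19701.0.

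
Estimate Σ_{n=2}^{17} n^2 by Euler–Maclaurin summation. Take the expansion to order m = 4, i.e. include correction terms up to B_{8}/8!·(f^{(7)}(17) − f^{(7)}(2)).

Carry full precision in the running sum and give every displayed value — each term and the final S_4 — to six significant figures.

S_4 ≈ 1784.00

Integral: ∫_2^17 x^2 dx = 1635.00.
Endpoint term: (f(2) + f(17))/2 = (4.00000 + 289.000)/2 = 146.500.
So far: 1781.50.
k=1: B_{2}/(2)! × [f^{(1)}(17) − f^{(1)}(2)] = 1/12 × (34.0000 − 4.00000) = 2.50000.
After k=1: 1784.00.
k=2: B_{4}/(4)! × [f^{(3)}(17) − f^{(3)}(2)] = −1/720 × (0.00000 − 0.00000) = 0.00000.
After k=2: 1784.00.
k=3: B_{6}/(6)! × [f^{(5)}(17) − f^{(5)}(2)] = 1/30240 × (0.00000 − 0.00000) = 0.00000.
After k=3: 1784.00.
k=4: B_{8}/(8)! × [f^{(7)}(17) − f^{(7)}(2)] = −1/1209600 × (0.00000 − 0.00000) = 0.00000.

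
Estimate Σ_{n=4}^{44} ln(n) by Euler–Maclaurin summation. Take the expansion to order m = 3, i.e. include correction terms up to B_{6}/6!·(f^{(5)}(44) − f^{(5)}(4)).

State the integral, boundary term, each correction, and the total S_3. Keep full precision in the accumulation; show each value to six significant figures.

S_3 ≈ 123.526

∫_4^44 ln(x) dx evaluates to 120.959.
Boundary: ½(f(4) + f(44)) = ½(1.38629 + 3.78419) = 2.58524.
Integral + boundary = 123.544.
k=1: B_{2}/(2)! × [f^{(1)}(44) − f^{(1)}(4)] = 1/12 × (0.0227273 − 0.250000) = -0.0189394.
Running total after k=1: 123.525.
k=2: B_{4}/(4)! × [f^{(3)}(44) − f^{(3)}(4)] = −1/720 × (2.34786e-05 − 0.0312500) = 4.33702e-05.
Running total after k=2: 123.526.
k=3: B_{6}/(6)! × [f^{(5)}(44) − f^{(5)}(4)] = 1/30240 × (1.45528e-07 − 0.0234375) = -7.75045e-07.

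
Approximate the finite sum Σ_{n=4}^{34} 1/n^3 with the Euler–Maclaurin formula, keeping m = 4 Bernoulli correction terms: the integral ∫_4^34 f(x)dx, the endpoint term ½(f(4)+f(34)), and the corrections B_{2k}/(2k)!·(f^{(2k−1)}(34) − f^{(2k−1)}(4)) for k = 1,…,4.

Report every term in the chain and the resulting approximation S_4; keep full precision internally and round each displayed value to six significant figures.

The integral term ∫_4^34 1/x^3 dx = 0.0308175.
½[f(4) + f(34)] = ½[0.0156250 + 2.54427e-05] = 0.00782522.
Integral + boundary = 0.0386427.
Order-1 term: 1/12 · (-2.24494e-06 − (-0.0117188)) = 0.000976375.
Running total after k=1: 0.0396191.
Order-2 term: −1/720 · (-3.88399e-08 − (-0.0146484)) = -2.03450e-05.
Running total after k=2: 0.0395987.
Order-3 term: 1/30240 · (-1.41114e-09 − (-0.0384521)) = 1.27157e-06.
Running total after k=3: 0.0396000.
Order-4 term: −1/1209600 · (-8.78909e-11 − (-0.173035)) = -1.43051e-07.

S_4 ≈ 0.0395999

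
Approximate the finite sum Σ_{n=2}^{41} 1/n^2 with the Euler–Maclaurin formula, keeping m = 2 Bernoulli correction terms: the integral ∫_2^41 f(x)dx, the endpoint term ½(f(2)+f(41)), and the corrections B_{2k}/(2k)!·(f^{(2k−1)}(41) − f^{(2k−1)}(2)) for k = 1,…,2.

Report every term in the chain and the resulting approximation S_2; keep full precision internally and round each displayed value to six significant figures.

S_2 ≈ 0.620696

Integral: ∫_2^41 1/x^2 dx = 0.475610.
½[f(2) + f(41)] = ½[0.250000 + 0.000594884] = 0.125297.
So far: 0.600907.
Correction k=1: B_{2}/2! · (f^{(1)}(41) − f^{(1)}(2)) = 1/12 · (-2.90187e-05 − (-0.250000)) = 0.0208309.
After k=1: 0.621738.
Correction k=2: B_{4}/4! · (f^{(3)}(41) − f^{(3)}(2)) = −1/720 · (-2.07153e-07 − (-0.750000)) = -0.00104167.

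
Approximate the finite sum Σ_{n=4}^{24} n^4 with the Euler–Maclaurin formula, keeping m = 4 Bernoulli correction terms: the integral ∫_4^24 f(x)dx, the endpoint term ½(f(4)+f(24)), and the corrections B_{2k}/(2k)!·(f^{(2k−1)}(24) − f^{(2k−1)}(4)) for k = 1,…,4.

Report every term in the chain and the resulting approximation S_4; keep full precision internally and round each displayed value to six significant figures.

S_4 ≈ 1.76292e+06

Integral: ∫_4^24 x^4 dx = 1.59232e+06.
Endpoint term: (f(4) + f(24))/2 = (256.000 + 331776)/2 = 166016.
Integral + boundary = 1.75834e+06.
Order-1 term: 1/12 · (55296.0 − 256.000) = 4586.67.
After k=1: 1.76292e+06.
Order-2 term: −1/720 · (576.000 − 96.0000) = -0.666667.
After k=2: 1.76292e+06.
Order-3 term: 1/30240 · (0.00000 − 0.00000) = 0.00000.
After k=3: 1.76292e+06.
Order-4 term: −1/1209600 · (0.00000 − 0.00000) = 0.00000.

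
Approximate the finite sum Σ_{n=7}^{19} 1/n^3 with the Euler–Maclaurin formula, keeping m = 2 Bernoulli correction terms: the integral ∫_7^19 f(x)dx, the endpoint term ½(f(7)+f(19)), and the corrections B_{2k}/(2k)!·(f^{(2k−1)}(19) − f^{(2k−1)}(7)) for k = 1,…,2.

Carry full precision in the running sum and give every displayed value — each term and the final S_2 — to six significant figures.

The integral term ∫_7^19 1/x^3 dx = 0.00881904.
Endpoint term: (f(7) + f(19))/2 = (0.00291545 + 0.000145794)/2 = 0.00153062.
So far: 0.0103497.
k=1: B_{2}/(2)! × [f^{(1)}(19) − f^{(1)}(7)] = 1/12 × (-2.30201e-05 − (-0.00124948)) = 0.000102205.
Running total after k=1: 0.0104519.
k=2: B_{4}/(4)! × [f^{(3)}(19) − f^{(3)}(7)] = −1/720 × (-1.27535e-06 − (-0.000509992)) = -7.06550e-07.

S_2 ≈ 0.0104512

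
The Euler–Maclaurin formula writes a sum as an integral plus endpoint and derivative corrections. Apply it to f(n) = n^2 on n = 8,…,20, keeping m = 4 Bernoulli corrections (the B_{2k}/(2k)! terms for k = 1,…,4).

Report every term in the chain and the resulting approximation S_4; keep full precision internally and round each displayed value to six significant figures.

∫_8^20 x^2 dx evaluates to 2496.00.
½[f(8) + f(20)] = ½[64.0000 + 400.000] = 232.000.
So far: 2728.00.
Correction k=1: B_{2}/2! · (f^{(1)}(20) − f^{(1)}(8)) = 1/12 · (40.0000 − 16.0000) = 2.00000.
Running total after k=1: 2730.00.
Correction k=2: B_{4}/4! · (f^{(3)}(20) − f^{(3)}(8)) = −1/720 · (0.00000 − 0.00000) = 0.00000.
Running total after k=2: 2730.00.
Correction k=3: B_{6}/6! · (f^{(5)}(20) − f^{(5)}(8)) = 1/30240 · (0.00000 − 0.00000) = 0.00000.
Running total after k=3: 2730.00.
Correction k=4: B_{8}/8! · (f^{(7)}(20) − f^{(7)}(8)) = −1/1209600 · (0.00000 − 0.00000) = 0.00000.

S_4 ≈ 2730.00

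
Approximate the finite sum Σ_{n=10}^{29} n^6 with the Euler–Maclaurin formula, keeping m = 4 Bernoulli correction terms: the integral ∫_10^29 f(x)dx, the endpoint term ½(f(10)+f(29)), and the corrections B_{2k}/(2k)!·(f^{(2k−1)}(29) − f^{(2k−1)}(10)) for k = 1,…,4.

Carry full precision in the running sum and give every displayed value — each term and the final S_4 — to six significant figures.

∫_10^29 x^6 dx evaluates to 2.46284e+09.
Boundary: ½(f(10) + f(29)) = ½(1.00000e+06 + 5.94823e+08) = 2.97912e+08.
Running total after boundary: 2.76075e+09.
Correction k=1: B_{2}/2! · (f^{(1)}(29) − f^{(1)}(10)) = 1/12 · (1.23067e+08 − 600000) = 1.02056e+07.
Partial sum through k=1: 2.77096e+09.
Correction k=2: B_{4}/4! · (f^{(3)}(29) − f^{(3)}(10)) = −1/720 · (2.92668e+06 − 120000) = -3898.17.
Partial sum through k=2: 2.77095e+09.
Correction k=3: B_{6}/6! · (f^{(5)}(29) − f^{(5)}(10)) = 1/30240 · (20880.0 − 7200.00) = 0.452381.
Partial sum through k=3: 2.77095e+09.
Correction k=4: B_{8}/8! · (f^{(7)}(29) − f^{(7)}(10)) = −1/1209600 · (0.00000 − 0.00000) = 0.00000.

S_4 ≈ 2.77095e+09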